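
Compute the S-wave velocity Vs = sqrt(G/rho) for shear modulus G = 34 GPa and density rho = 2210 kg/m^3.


Convert G to Pa: G = 34e9 Pa
Compute G/rho = 34e9 / 2210 = 15384615.3846
Vs = sqrt(15384615.3846) = 3922.32 m/s

3922.32


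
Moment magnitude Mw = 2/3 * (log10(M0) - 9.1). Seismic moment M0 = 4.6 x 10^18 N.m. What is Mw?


log10(M0) = log10(4.6 x 10^18) = 18.6628
Mw = 2/3 * (18.6628 - 9.1)
= 2/3 * 9.5628
= 6.38

6.38


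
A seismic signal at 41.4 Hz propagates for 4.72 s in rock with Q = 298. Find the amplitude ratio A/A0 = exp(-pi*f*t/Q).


pi*f*t/Q = pi*41.4*4.72/298 = 2.060041
A/A0 = exp(-2.060041) = 0.127449

0.127449


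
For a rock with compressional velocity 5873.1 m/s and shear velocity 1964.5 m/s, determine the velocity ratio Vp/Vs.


Vp/Vs = 5873.1 / 1964.5
= 2.9896

2.9896


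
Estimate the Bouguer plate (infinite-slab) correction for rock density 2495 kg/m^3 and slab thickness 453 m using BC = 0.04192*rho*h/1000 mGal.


BC = 0.04192 * rho * h / 1000
= 0.04192 * 2495 * 453 / 1000
= 47.3795 mGal

47.3795


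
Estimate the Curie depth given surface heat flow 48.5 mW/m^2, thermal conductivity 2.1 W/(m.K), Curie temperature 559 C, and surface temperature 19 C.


T_Curie - T_surf = 559 - 19 = 540 C
Convert q to W/m^2: 48.5 mW/m^2 = 0.0485 W/m^2
d = 540 * 2.1 / 0.0485 = 23381.44 m

23381.44


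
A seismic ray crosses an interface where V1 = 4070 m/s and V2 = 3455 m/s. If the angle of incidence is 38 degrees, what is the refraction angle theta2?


sin(theta1) = sin(38 deg) = 0.615661
sin(theta2) = V2/V1 * sin(theta1) = 3455/4070 * 0.615661 = 0.522632
theta2 = arcsin(0.522632) = 31.5089 degrees

31.5089


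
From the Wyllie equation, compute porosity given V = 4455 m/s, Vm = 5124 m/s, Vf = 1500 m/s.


1/V - 1/Vm = 1/4455 - 1/5124 = 2.931e-05
1/Vf - 1/Vm = 1/1500 - 1/5124 = 0.00047151
phi = 2.931e-05 / 0.00047151 = 0.0622

0.0622


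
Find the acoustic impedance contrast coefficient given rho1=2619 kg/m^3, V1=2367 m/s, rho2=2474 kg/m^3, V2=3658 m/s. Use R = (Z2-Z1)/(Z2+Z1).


Z1 = 2619 * 2367 = 6199173
Z2 = 2474 * 3658 = 9049892
R = (9049892 - 6199173) / (9049892 + 6199173) = 2850719 / 15249065 = 0.1869

0.1869


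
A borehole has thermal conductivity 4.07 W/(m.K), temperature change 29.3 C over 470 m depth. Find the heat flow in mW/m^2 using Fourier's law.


q = k * dT / dz * 1000
= 4.07 * 29.3 / 470 * 1000
= 0.253726 * 1000
= 253.7255 mW/m^2

253.7255


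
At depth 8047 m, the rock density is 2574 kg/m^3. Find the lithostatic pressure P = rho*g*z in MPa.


P = rho * g * z / 1e6
= 2574 * 9.81 * 8047 / 1e6
= 203194314.18 / 1e6
= 203.1943 MPa

203.1943


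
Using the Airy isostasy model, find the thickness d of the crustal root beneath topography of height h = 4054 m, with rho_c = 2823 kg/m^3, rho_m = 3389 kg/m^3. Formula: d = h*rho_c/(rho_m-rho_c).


rho_m - rho_c = 3389 - 2823 = 566
d = 4054 * 2823 / 566
= 11444442 / 566
= 20219.86 m

20219.86


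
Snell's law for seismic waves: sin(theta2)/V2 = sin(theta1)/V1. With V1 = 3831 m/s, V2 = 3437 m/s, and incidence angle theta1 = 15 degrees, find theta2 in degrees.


sin(theta1) = sin(15 deg) = 0.258819
sin(theta2) = V2/V1 * sin(theta1) = 3437/3831 * 0.258819 = 0.232201
theta2 = arcsin(0.232201) = 13.4267 degrees

13.4267


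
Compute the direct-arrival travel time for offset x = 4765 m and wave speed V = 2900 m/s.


t = x / V
= 4765 / 2900
= 1.6431 s

1.6431


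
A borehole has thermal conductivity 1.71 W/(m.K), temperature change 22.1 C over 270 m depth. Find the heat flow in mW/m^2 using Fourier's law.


q = k * dT / dz * 1000
= 1.71 * 22.1 / 270 * 1000
= 0.139967 * 1000
= 139.9667 mW/m^2

139.9667


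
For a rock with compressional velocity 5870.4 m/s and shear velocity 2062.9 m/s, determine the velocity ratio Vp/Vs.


Vp/Vs = 5870.4 / 2062.9
= 2.8457

2.8457


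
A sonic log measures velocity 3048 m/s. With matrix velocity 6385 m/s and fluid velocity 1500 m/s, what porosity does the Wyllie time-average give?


1/V - 1/Vm = 1/3048 - 1/6385 = 0.00017147
1/Vf - 1/Vm = 1/1500 - 1/6385 = 0.00051005
phi = 0.00017147 / 0.00051005 = 0.3362

0.3362


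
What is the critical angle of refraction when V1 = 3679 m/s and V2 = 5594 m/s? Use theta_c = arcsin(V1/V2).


V1/V2 = 3679/5594 = 0.657669
theta_c = arcsin(0.657669) = 41.1223 degrees

41.1223


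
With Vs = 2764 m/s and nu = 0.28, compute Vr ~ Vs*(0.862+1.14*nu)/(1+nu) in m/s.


Numerator factor = 0.862 + 1.14*0.28 = 1.1812
Denominator = 1 + 0.28 = 1.28
Vr = 2764 * 1.1812 / 1.28 = 2550.65 m/s

2550.65


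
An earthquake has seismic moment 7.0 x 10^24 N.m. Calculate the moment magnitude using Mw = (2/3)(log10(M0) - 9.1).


log10(M0) = log10(7.0 x 10^24) = 24.8451
Mw = 2/3 * (24.8451 - 9.1)
= 2/3 * 15.7451
= 10.5

10.5


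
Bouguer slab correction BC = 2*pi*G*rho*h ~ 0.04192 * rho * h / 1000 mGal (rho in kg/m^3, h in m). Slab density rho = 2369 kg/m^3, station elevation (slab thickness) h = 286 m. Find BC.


BC = 0.04192 * rho * h / 1000
= 0.04192 * 2369 * 286 / 1000
= 28.4022 mGal

28.4022


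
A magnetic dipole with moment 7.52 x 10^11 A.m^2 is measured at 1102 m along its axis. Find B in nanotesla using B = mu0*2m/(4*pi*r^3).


m = 7.52 x 10^11 = 752000000000 A.m^2
2m = 1504000000000 A.m^2
r^3 = 1102^3 = 1338273208
B = (4pi*10^-7) * 1504000000000 / (4*pi * 1338273208) * 1e9
= 1889982.1404 / 16817237115.0 * 1e9
= 112383.6292 nT

112383.6292


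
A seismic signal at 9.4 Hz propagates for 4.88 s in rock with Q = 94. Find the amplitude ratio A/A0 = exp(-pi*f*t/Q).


pi*f*t/Q = pi*9.4*4.88/94 = 1.533097
A/A0 = exp(-1.533097) = 0.215866

0.215866


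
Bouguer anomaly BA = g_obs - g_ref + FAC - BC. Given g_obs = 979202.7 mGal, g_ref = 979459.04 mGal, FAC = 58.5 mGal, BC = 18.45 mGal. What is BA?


BA = g_obs - g_ref + FAC - BC
= 979202.7 - 979459.04 + 58.5 - 18.45
= -216.29 mGal

-216.29


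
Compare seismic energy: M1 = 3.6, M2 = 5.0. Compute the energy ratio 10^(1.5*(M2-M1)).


M2 - M1 = 5.0 - 3.6 = 1.4
1.5 * 1.4 = 2.1
ratio = 10^2.1 = 125.89

125.89


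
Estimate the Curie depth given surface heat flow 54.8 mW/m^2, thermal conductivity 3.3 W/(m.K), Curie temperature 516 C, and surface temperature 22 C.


T_Curie - T_surf = 516 - 22 = 494 C
Convert q to W/m^2: 54.8 mW/m^2 = 0.0548 W/m^2
d = 494 * 3.3 / 0.0548 = 29748.18 m

29748.18


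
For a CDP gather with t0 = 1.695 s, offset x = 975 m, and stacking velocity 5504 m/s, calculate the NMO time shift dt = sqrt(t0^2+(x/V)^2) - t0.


x/Vnmo = 975/5504 = 0.177144
(x/Vnmo)^2 = 0.03138
t0^2 = 2.873025
sqrt(2.873025 + 0.03138) = 1.704231
dt = 1.704231 - 1.695 = 0.009231

0.009231


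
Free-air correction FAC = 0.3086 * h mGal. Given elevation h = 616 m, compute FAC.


FAC = 0.3086 * h
= 0.3086 * 616
= 190.0976 mGal

190.0976


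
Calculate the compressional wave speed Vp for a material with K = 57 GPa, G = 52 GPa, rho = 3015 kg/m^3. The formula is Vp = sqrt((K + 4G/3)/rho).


First compute the effective modulus:
K + 4G/3 = 57e9 + 4*52e9/3 = 126333333333.33 Pa
Then divide by density:
126333333333.33 / 3015 = 41901603.0956 Pa/(kg/m^3)
Take the square root:
Vp = sqrt(41901603.0956) = 6473.14 m/s

6473.14


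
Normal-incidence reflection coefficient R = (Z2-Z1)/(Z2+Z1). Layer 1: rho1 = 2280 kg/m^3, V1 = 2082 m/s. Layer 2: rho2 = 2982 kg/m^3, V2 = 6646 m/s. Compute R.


Z1 = 2280 * 2082 = 4746960
Z2 = 2982 * 6646 = 19818372
R = (19818372 - 4746960) / (19818372 + 4746960) = 15071412 / 24565332 = 0.6135

0.6135


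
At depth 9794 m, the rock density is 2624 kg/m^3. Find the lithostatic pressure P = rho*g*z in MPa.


P = rho * g * z / 1e6
= 2624 * 9.81 * 9794 / 1e6
= 252111663.36 / 1e6
= 252.1117 MPa

252.1117


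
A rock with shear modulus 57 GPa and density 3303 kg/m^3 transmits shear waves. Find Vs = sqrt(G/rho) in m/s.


Convert G to Pa: G = 57e9 Pa
Compute G/rho = 57e9 / 3303 = 17257039.0554
Vs = sqrt(17257039.0554) = 4154.16 m/s

4154.16


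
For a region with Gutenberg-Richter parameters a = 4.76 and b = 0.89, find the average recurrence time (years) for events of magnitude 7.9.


log10(N) = 4.76 - 0.89*7.9 = -2.271
N = 10^-2.271 = 0.005358
T = 1/N = 1/0.005358 = 186.638 years

186.638


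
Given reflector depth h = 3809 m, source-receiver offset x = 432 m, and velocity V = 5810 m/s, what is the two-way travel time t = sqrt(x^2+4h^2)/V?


x^2 + 4h^2 = 432^2 + 4*3809^2 = 186624 + 58033924 = 58220548
sqrt(58220548) = 7630.2391
t = 7630.2391 / 5810 = 1.3133 s

1.3133


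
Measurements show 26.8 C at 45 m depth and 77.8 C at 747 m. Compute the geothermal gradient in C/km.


dT = 77.8 - 26.8 = 51.0 C
dz = 747 - 45 = 702 m
gradient = dT/dz * 1000 = 51.0/702 * 1000 = 72.6496 C/km

72.6496


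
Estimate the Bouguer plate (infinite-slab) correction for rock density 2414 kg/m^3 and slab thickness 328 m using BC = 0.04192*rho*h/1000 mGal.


BC = 0.04192 * rho * h / 1000
= 0.04192 * 2414 * 328 / 1000
= 33.1919 mGal

33.1919


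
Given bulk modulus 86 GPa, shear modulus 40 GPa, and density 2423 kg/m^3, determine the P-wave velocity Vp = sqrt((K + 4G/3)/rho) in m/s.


First compute the effective modulus:
K + 4G/3 = 86e9 + 4*40e9/3 = 139333333333.33 Pa
Then divide by density:
139333333333.33 / 2423 = 57504471.0414 Pa/(kg/m^3)
Take the square root:
Vp = sqrt(57504471.0414) = 7583.17 m/s

7583.17


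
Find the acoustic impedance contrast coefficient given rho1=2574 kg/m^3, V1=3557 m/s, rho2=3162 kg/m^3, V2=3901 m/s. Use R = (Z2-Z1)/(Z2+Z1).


Z1 = 2574 * 3557 = 9155718
Z2 = 3162 * 3901 = 12334962
R = (12334962 - 9155718) / (12334962 + 9155718) = 3179244 / 21490680 = 0.1479

0.1479


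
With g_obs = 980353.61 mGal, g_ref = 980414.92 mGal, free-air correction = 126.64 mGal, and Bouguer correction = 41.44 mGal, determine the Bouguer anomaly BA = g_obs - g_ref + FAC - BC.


BA = g_obs - g_ref + FAC - BC
= 980353.61 - 980414.92 + 126.64 - 41.44
= 23.89 mGal

23.89


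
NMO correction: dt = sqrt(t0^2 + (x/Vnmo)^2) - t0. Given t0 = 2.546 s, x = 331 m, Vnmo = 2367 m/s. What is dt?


x/Vnmo = 331/2367 = 0.139839
(x/Vnmo)^2 = 0.019555
t0^2 = 6.482116
sqrt(6.482116 + 0.019555) = 2.549837
dt = 2.549837 - 2.546 = 0.003837

0.003837


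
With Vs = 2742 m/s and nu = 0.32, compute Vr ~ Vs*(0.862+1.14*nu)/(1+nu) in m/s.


Numerator factor = 0.862 + 1.14*0.32 = 1.2268
Denominator = 1 + 0.32 = 1.32
Vr = 2742 * 1.2268 / 1.32 = 2548.4 m/s

2548.4


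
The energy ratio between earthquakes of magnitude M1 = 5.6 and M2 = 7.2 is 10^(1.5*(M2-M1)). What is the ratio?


M2 - M1 = 7.2 - 5.6 = 1.6
1.5 * 1.6 = 2.4
ratio = 10^2.4 = 251.19

251.19


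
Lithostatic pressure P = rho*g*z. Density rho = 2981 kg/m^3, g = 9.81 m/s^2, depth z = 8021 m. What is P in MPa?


P = rho * g * z / 1e6
= 2981 * 9.81 * 8021 / 1e6
= 234562995.81 / 1e6
= 234.563 MPa

234.563


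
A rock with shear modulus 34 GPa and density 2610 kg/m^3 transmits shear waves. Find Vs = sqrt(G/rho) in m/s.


Convert G to Pa: G = 34e9 Pa
Compute G/rho = 34e9 / 2610 = 13026819.9234
Vs = sqrt(13026819.9234) = 3609.27 m/s

3609.27


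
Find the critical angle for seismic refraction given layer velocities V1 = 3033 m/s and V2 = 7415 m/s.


V1/V2 = 3033/7415 = 0.409036
theta_c = arcsin(0.409036) = 24.1443 degrees

24.1443


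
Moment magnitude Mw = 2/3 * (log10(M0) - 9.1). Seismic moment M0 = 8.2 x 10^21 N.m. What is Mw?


log10(M0) = log10(8.2 x 10^21) = 21.9138
Mw = 2/3 * (21.9138 - 9.1)
= 2/3 * 12.8138
= 8.54

8.54


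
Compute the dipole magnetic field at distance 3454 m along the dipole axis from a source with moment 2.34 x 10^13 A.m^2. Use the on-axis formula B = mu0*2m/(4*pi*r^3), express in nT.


m = 2.34 x 10^13 = 23400000000000 A.m^2
2m = 46800000000000 A.m^2
r^3 = 3454^3 = 41206620664
B = (4pi*10^-7) * 46800000000000 / (4*pi * 41206620664) * 1e9
= 58810614.475201 / 517817667029.14 * 1e9
= 113573.9822 nT

113573.9822


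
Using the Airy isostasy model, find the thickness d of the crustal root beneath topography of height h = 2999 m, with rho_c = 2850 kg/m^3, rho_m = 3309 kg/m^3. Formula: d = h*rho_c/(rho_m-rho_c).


rho_m - rho_c = 3309 - 2850 = 459
d = 2999 * 2850 / 459
= 8547150 / 459
= 18621.24 m

18621.24


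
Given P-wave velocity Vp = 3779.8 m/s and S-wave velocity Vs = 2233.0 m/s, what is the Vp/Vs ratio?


Vp/Vs = 3779.8 / 2233.0
= 1.6927

1.6927


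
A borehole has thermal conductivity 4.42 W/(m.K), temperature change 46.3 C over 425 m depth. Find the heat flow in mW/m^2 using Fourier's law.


q = k * dT / dz * 1000
= 4.42 * 46.3 / 425 * 1000
= 0.48152 * 1000
= 481.52 mW/m^2

481.52


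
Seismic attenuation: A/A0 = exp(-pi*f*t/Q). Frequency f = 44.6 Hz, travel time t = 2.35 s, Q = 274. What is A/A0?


pi*f*t/Q = pi*44.6*2.35/274 = 1.201717
A/A0 = exp(-1.201717) = 0.300678

0.300678


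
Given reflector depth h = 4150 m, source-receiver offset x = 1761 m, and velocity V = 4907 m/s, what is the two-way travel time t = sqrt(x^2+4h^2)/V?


x^2 + 4h^2 = 1761^2 + 4*4150^2 = 3101121 + 68890000 = 71991121
sqrt(71991121) = 8484.7582
t = 8484.7582 / 4907 = 1.7291 s

1.7291


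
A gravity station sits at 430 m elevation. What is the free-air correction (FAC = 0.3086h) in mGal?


FAC = 0.3086 * h
= 0.3086 * 430
= 132.698 mGal

132.698


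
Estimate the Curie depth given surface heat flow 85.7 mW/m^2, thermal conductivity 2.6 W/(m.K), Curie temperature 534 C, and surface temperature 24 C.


T_Curie - T_surf = 534 - 24 = 510 C
Convert q to W/m^2: 85.7 mW/m^2 = 0.0857 W/m^2
d = 510 * 2.6 / 0.0857 = 15472.58 m

15472.58


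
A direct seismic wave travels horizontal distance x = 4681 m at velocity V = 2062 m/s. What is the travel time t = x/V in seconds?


t = x / V
= 4681 / 2062
= 2.2701 s

2.2701


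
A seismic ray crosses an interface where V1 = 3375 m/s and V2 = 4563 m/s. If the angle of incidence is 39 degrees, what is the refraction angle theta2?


sin(theta1) = sin(39 deg) = 0.62932
sin(theta2) = V2/V1 * sin(theta1) = 4563/3375 * 0.62932 = 0.850841
theta2 = arcsin(0.850841) = 58.3033 degrees

58.3033


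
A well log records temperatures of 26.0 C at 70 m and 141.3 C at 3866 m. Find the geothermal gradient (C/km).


dT = 141.3 - 26.0 = 115.3 C
dz = 3866 - 70 = 3796 m
gradient = dT/dz * 1000 = 115.3/3796 * 1000 = 30.3741 C/km

30.3741


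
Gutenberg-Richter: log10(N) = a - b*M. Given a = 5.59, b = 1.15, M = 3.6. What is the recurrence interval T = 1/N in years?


log10(N) = 5.59 - 1.15*3.6 = 1.45
N = 10^1.45 = 28.183829
T = 1/N = 1/28.183829 = 0.0355 years

0.0355


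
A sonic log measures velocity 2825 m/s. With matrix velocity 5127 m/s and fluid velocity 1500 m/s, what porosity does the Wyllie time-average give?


1/V - 1/Vm = 1/2825 - 1/5127 = 0.00015894
1/Vf - 1/Vm = 1/1500 - 1/5127 = 0.00047162
phi = 0.00015894 / 0.00047162 = 0.337

0.337


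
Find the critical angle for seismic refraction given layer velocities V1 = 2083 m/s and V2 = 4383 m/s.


V1/V2 = 2083/4383 = 0.475245
theta_c = arcsin(0.475245) = 28.3753 degrees

28.3753


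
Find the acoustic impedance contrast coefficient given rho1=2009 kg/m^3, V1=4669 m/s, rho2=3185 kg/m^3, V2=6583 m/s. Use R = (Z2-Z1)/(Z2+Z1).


Z1 = 2009 * 4669 = 9380021
Z2 = 3185 * 6583 = 20966855
R = (20966855 - 9380021) / (20966855 + 9380021) = 11586834 / 30346876 = 0.3818

0.3818


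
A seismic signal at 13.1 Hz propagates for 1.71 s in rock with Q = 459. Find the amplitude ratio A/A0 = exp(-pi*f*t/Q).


pi*f*t/Q = pi*13.1*1.71/459 = 0.153322
A/A0 = exp(-0.153322) = 0.857853

0.857853


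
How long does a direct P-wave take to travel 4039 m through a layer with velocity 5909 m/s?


t = x / V
= 4039 / 5909
= 0.6835 s

0.6835


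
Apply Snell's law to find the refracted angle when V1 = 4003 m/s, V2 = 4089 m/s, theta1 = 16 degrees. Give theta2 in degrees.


sin(theta1) = sin(16 deg) = 0.275637
sin(theta2) = V2/V1 * sin(theta1) = 4089/4003 * 0.275637 = 0.281559
theta2 = arcsin(0.281559) = 16.3533 degrees

16.3533


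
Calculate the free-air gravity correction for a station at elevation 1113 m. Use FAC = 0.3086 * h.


FAC = 0.3086 * h
= 0.3086 * 1113
= 343.4718 mGal

343.4718


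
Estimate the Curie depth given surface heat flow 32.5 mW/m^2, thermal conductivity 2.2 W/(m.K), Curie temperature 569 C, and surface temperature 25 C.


T_Curie - T_surf = 569 - 25 = 544 C
Convert q to W/m^2: 32.5 mW/m^2 = 0.0325 W/m^2
d = 544 * 2.2 / 0.0325 = 36824.62 m

36824.62


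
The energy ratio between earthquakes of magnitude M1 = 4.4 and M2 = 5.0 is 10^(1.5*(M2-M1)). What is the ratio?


M2 - M1 = 5.0 - 4.4 = 0.6
1.5 * 0.6 = 0.9
ratio = 10^0.9 = 7.94

7.94


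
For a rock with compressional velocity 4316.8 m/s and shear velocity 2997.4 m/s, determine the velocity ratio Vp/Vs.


Vp/Vs = 4316.8 / 2997.4
= 1.4402

1.4402


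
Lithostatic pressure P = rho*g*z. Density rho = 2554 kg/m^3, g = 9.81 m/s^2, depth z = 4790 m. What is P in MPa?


P = rho * g * z / 1e6
= 2554 * 9.81 * 4790 / 1e6
= 120012204.6 / 1e6
= 120.0122 MPa

120.0122


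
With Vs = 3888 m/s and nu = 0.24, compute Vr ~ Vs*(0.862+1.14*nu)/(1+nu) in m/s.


Numerator factor = 0.862 + 1.14*0.24 = 1.1356
Denominator = 1 + 0.24 = 1.24
Vr = 3888 * 1.1356 / 1.24 = 3560.66 m/s

3560.66


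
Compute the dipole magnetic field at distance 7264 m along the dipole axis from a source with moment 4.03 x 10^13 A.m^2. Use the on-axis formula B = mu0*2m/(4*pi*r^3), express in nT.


m = 4.03 x 10^13 = 40300000000000 A.m^2
2m = 80600000000000 A.m^2
r^3 = 7264^3 = 383290015744
B = (4pi*10^-7) * 80600000000000 / (4*pi * 383290015744) * 1e9
= 101284947.151735 / 4816564390622.67 * 1e9
= 21028.4632 nT

21028.4632


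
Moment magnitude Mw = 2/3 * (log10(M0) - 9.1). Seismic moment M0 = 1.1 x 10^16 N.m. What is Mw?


log10(M0) = log10(1.1 x 10^16) = 16.0414
Mw = 2/3 * (16.0414 - 9.1)
= 2/3 * 6.9414
= 4.63

4.63


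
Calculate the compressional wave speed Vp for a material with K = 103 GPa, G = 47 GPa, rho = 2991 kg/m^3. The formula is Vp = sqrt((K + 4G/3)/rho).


First compute the effective modulus:
K + 4G/3 = 103e9 + 4*47e9/3 = 165666666666.67 Pa
Then divide by density:
165666666666.67 / 2991 = 55388387.3844 Pa/(kg/m^3)
Take the square root:
Vp = sqrt(55388387.3844) = 7442.34 m/s

7442.34


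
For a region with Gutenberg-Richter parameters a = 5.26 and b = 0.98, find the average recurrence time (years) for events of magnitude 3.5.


log10(N) = 5.26 - 0.98*3.5 = 1.83
N = 10^1.83 = 67.608298
T = 1/N = 1/67.608298 = 0.0148 years

0.0148


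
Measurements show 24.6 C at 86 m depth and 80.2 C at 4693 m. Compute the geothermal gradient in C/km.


dT = 80.2 - 24.6 = 55.6 C
dz = 4693 - 86 = 4607 m
gradient = dT/dz * 1000 = 55.6/4607 * 1000 = 12.0686 C/km

12.0686


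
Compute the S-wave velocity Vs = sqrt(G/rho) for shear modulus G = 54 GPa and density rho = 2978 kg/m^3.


Convert G to Pa: G = 54e9 Pa
Compute G/rho = 54e9 / 2978 = 18132975.1511
Vs = sqrt(18132975.1511) = 4258.28 m/s

4258.28


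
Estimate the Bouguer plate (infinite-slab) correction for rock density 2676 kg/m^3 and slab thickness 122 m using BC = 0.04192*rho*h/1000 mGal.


BC = 0.04192 * rho * h / 1000
= 0.04192 * 2676 * 122 / 1000
= 13.6857 mGal

13.6857


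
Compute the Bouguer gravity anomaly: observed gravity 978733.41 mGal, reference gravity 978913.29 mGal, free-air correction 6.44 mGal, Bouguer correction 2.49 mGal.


BA = g_obs - g_ref + FAC - BC
= 978733.41 - 978913.29 + 6.44 - 2.49
= -175.93 mGal

-175.93


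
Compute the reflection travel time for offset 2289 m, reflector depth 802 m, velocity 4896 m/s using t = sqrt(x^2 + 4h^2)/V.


x^2 + 4h^2 = 2289^2 + 4*802^2 = 5239521 + 2572816 = 7812337
sqrt(7812337) = 2795.0558
t = 2795.0558 / 4896 = 0.5709 s

0.5709


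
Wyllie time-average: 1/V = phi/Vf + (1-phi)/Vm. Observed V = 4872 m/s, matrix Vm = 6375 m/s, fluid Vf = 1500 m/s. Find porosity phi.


1/V - 1/Vm = 1/4872 - 1/6375 = 4.839e-05
1/Vf - 1/Vm = 1/1500 - 1/6375 = 0.0005098
phi = 4.839e-05 / 0.0005098 = 0.0949

0.0949


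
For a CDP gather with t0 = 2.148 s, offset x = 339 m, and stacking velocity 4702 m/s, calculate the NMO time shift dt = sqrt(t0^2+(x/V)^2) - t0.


x/Vnmo = 339/4702 = 0.072097
(x/Vnmo)^2 = 0.005198
t0^2 = 4.613904
sqrt(4.613904 + 0.005198) = 2.14921
dt = 2.14921 - 2.148 = 0.00121

0.00121


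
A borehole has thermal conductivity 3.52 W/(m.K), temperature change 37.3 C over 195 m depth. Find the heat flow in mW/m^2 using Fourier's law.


q = k * dT / dz * 1000
= 3.52 * 37.3 / 195 * 1000
= 0.673313 * 1000
= 673.3128 mW/m^2

673.3128


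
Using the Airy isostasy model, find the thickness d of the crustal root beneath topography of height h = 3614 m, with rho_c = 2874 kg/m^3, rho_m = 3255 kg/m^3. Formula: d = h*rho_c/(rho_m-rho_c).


rho_m - rho_c = 3255 - 2874 = 381
d = 3614 * 2874 / 381
= 10386636 / 381
= 27261.51 m

27261.51


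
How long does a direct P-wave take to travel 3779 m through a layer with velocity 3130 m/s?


t = x / V
= 3779 / 3130
= 1.2073 s

1.2073


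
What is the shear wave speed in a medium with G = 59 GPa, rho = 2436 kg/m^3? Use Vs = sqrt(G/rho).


Convert G to Pa: G = 59e9 Pa
Compute G/rho = 59e9 / 2436 = 24220032.8407
Vs = sqrt(24220032.8407) = 4921.39 m/s

4921.39


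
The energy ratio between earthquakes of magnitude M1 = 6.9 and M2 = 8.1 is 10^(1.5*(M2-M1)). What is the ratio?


M2 - M1 = 8.1 - 6.9 = 1.2
1.5 * 1.2 = 1.8
ratio = 10^1.8 = 63.1

63.1


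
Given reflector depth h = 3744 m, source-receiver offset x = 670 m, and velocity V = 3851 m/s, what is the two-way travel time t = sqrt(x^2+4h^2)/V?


x^2 + 4h^2 = 670^2 + 4*3744^2 = 448900 + 56070144 = 56519044
sqrt(56519044) = 7517.9149
t = 7517.9149 / 3851 = 1.9522 s

1.9522


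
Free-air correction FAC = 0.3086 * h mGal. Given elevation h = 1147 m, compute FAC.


FAC = 0.3086 * h
= 0.3086 * 1147
= 353.9642 mGal

353.9642


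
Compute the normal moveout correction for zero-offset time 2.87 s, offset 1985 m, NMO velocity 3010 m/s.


x/Vnmo = 1985/3010 = 0.659468
(x/Vnmo)^2 = 0.434899
t0^2 = 8.2369
sqrt(8.2369 + 0.434899) = 2.944792
dt = 2.944792 - 2.87 = 0.074792

0.074792


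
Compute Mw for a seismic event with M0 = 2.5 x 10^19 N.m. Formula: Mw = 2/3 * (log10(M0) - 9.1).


log10(M0) = log10(2.5 x 10^19) = 19.3979
Mw = 2/3 * (19.3979 - 9.1)
= 2/3 * 10.2979
= 6.87

6.87


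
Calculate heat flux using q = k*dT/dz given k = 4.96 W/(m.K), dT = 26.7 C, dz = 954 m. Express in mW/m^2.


q = k * dT / dz * 1000
= 4.96 * 26.7 / 954 * 1000
= 0.138818 * 1000
= 138.8176 mW/m^2

138.8176


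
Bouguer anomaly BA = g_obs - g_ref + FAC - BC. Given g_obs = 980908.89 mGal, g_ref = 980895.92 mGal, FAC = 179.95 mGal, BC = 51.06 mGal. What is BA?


BA = g_obs - g_ref + FAC - BC
= 980908.89 - 980895.92 + 179.95 - 51.06
= 141.86 mGal

141.86


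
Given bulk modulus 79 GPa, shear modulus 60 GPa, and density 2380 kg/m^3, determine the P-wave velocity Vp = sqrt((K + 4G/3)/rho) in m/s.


First compute the effective modulus:
K + 4G/3 = 79e9 + 4*60e9/3 = 159000000000.0 Pa
Then divide by density:
159000000000.0 / 2380 = 66806722.6891 Pa/(kg/m^3)
Take the square root:
Vp = sqrt(66806722.6891) = 8173.54 m/s

8173.54


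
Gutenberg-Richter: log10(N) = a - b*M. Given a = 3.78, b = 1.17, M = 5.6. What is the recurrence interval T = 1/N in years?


log10(N) = 3.78 - 1.17*5.6 = -2.772
N = 10^-2.772 = 0.00169
T = 1/N = 1/0.00169 = 591.5616 years

591.5616


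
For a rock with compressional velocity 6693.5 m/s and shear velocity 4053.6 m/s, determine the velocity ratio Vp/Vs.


Vp/Vs = 6693.5 / 4053.6
= 1.6512

1.6512


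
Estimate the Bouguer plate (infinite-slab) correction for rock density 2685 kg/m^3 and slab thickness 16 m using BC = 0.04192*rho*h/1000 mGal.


BC = 0.04192 * rho * h / 1000
= 0.04192 * 2685 * 16 / 1000
= 1.8009 mGal

1.8009


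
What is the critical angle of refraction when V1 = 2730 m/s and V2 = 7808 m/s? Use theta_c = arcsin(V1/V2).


V1/V2 = 2730/7808 = 0.349641
theta_c = arcsin(0.349641) = 20.4654 degrees

20.4654


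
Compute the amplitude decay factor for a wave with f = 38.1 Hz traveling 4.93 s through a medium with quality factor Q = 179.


pi*f*t/Q = pi*38.1*4.93/179 = 3.296619
A/A0 = exp(-3.296619) = 0.037008

0.037008


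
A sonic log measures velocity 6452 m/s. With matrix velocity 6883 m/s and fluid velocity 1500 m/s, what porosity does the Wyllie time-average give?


1/V - 1/Vm = 1/6452 - 1/6883 = 9.71e-06
1/Vf - 1/Vm = 1/1500 - 1/6883 = 0.00052138
phi = 9.71e-06 / 0.00052138 = 0.0186

0.0186


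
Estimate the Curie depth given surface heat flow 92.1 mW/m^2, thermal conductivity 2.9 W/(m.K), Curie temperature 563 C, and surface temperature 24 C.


T_Curie - T_surf = 563 - 24 = 539 C
Convert q to W/m^2: 92.1 mW/m^2 = 0.0921 W/m^2
d = 539 * 2.9 / 0.0921 = 16971.77 m

16971.77


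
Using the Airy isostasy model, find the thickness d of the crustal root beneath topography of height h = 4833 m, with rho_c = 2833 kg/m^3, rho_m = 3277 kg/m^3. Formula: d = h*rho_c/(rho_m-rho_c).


rho_m - rho_c = 3277 - 2833 = 444
d = 4833 * 2833 / 444
= 13691889 / 444
= 30837.59 m

30837.59


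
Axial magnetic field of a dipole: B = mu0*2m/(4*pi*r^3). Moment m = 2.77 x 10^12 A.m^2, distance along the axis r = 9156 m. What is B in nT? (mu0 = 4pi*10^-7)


m = 2.77 x 10^12 = 2770000000000 A.m^2
2m = 5540000000000 A.m^2
r^3 = 9156^3 = 767568868416
B = (4pi*10^-7) * 5540000000000 / (4*pi * 767568868416) * 1e9
= 6961769.320355 / 9645554872559.74 * 1e9
= 721.7593 nT

721.7593


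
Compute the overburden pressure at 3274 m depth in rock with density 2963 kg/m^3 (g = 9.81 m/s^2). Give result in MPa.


P = rho * g * z / 1e6
= 2963 * 9.81 * 3274 / 1e6
= 95165456.22 / 1e6
= 95.1655 MPa

95.1655


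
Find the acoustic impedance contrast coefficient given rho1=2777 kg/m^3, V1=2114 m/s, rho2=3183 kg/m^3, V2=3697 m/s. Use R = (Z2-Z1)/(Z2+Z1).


Z1 = 2777 * 2114 = 5870578
Z2 = 3183 * 3697 = 11767551
R = (11767551 - 5870578) / (11767551 + 5870578) = 5896973 / 17638129 = 0.3343

0.3343


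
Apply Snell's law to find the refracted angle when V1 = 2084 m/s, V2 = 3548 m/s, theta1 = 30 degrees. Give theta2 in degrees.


sin(theta1) = sin(30 deg) = 0.5
sin(theta2) = V2/V1 * sin(theta1) = 3548/2084 * 0.5 = 0.851248
theta2 = arcsin(0.851248) = 58.3476 degrees

58.3476


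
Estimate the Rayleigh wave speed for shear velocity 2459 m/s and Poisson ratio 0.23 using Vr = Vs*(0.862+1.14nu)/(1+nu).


Numerator factor = 0.862 + 1.14*0.23 = 1.1242
Denominator = 1 + 0.23 = 1.23
Vr = 2459 * 1.1242 / 1.23 = 2247.49 m/s

2247.49


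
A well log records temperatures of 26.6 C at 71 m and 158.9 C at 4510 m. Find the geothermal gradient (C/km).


dT = 158.9 - 26.6 = 132.3 C
dz = 4510 - 71 = 4439 m
gradient = dT/dz * 1000 = 132.3/4439 * 1000 = 29.804 C/km

29.804


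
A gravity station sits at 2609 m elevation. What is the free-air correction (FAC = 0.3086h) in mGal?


FAC = 0.3086 * h
= 0.3086 * 2609
= 805.1374 mGal

805.1374


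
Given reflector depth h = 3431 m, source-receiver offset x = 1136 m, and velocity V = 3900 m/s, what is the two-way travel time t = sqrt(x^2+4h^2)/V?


x^2 + 4h^2 = 1136^2 + 4*3431^2 = 1290496 + 47087044 = 48377540
sqrt(48377540) = 6955.3965
t = 6955.3965 / 3900 = 1.7834 s

1.7834


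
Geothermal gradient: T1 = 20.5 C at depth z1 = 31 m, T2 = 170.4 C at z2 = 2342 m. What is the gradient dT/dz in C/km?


dT = 170.4 - 20.5 = 149.9 C
dz = 2342 - 31 = 2311 m
gradient = dT/dz * 1000 = 149.9/2311 * 1000 = 64.8637 C/km

64.8637


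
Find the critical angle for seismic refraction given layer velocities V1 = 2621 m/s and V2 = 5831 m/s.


V1/V2 = 2621/5831 = 0.449494
theta_c = arcsin(0.449494) = 26.7112 degrees

26.7112


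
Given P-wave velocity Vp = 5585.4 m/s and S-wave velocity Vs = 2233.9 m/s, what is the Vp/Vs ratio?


Vp/Vs = 5585.4 / 2233.9
= 2.5003

2.5003


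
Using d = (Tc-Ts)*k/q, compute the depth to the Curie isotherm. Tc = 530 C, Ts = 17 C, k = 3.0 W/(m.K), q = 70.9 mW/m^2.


T_Curie - T_surf = 530 - 17 = 513 C
Convert q to W/m^2: 70.9 mW/m^2 = 0.0709 W/m^2
d = 513 * 3.0 / 0.0709 = 21706.63 m

21706.63


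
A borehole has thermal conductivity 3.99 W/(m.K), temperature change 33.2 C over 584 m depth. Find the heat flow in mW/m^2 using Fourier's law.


q = k * dT / dz * 1000
= 3.99 * 33.2 / 584 * 1000
= 0.226829 * 1000
= 226.8288 mW/m^2

226.8288


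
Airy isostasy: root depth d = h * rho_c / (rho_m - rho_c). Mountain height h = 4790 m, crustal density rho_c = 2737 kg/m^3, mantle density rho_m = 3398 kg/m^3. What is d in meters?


rho_m - rho_c = 3398 - 2737 = 661
d = 4790 * 2737 / 661
= 13110230 / 661
= 19833.93 m

19833.93


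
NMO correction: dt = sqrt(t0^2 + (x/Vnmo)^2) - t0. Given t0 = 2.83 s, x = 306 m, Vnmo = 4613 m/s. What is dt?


x/Vnmo = 306/4613 = 0.066334
(x/Vnmo)^2 = 0.0044
t0^2 = 8.0089
sqrt(8.0089 + 0.0044) = 2.830777
dt = 2.830777 - 2.83 = 0.000777

7.770000e-04


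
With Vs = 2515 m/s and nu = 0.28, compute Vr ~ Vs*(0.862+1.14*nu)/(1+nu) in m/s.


Numerator factor = 0.862 + 1.14*0.28 = 1.1812
Denominator = 1 + 0.28 = 1.28
Vr = 2515 * 1.1812 / 1.28 = 2320.87 m/s

2320.87


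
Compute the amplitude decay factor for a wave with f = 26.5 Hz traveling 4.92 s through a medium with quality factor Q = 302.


pi*f*t/Q = pi*26.5*4.92/302 = 1.356294
A/A0 = exp(-1.356294) = 0.257614

0.257614


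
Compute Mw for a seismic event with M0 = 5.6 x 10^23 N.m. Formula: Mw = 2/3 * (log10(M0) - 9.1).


log10(M0) = log10(5.6 x 10^23) = 23.7482
Mw = 2/3 * (23.7482 - 9.1)
= 2/3 * 14.6482
= 9.77

9.77


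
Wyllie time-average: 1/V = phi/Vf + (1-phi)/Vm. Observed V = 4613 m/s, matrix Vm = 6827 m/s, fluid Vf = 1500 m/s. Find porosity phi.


1/V - 1/Vm = 1/4613 - 1/6827 = 7.03e-05
1/Vf - 1/Vm = 1/1500 - 1/6827 = 0.00052019
phi = 7.03e-05 / 0.00052019 = 0.1351

0.1351


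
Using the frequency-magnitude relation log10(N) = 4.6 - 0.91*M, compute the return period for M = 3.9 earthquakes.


log10(N) = 4.6 - 0.91*3.9 = 1.051
N = 10^1.051 = 11.24605
T = 1/N = 1/11.24605 = 0.0889 years

0.0889


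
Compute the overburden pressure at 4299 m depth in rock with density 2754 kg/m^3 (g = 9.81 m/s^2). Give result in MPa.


P = rho * g * z / 1e6
= 2754 * 9.81 * 4299 / 1e6
= 116144965.26 / 1e6
= 116.145 MPa

116.145


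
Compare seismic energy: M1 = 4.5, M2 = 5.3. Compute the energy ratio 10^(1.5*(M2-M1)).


M2 - M1 = 5.3 - 4.5 = 0.8
1.5 * 0.8 = 1.2
ratio = 10^1.2 = 15.85

15.85


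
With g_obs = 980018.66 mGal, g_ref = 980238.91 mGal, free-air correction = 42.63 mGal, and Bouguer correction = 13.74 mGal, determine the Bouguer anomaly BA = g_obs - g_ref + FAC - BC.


BA = g_obs - g_ref + FAC - BC
= 980018.66 - 980238.91 + 42.63 - 13.74
= -191.36 mGal

-191.36


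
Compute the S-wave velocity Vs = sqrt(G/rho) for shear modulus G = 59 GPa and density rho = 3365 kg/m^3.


Convert G to Pa: G = 59e9 Pa
Compute G/rho = 59e9 / 3365 = 17533432.3923
Vs = sqrt(17533432.3923) = 4187.29 m/s

4187.29


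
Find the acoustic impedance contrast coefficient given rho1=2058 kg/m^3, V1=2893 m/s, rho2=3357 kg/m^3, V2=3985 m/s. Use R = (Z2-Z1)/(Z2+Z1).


Z1 = 2058 * 2893 = 5953794
Z2 = 3357 * 3985 = 13377645
R = (13377645 - 5953794) / (13377645 + 5953794) = 7423851 / 19331439 = 0.384

0.384


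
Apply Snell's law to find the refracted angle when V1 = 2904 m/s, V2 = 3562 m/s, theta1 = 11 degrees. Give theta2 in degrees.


sin(theta1) = sin(11 deg) = 0.190809
sin(theta2) = V2/V1 * sin(theta1) = 3562/2904 * 0.190809 = 0.234043
theta2 = arcsin(0.234043) = 13.5352 degrees

13.5352


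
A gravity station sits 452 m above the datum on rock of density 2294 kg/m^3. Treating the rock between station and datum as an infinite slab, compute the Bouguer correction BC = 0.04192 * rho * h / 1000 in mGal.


BC = 0.04192 * rho * h / 1000
= 0.04192 * 2294 * 452 / 1000
= 43.4663 mGal

43.4663


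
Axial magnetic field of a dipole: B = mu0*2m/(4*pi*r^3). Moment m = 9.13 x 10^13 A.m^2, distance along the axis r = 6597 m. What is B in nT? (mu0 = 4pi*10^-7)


m = 9.13 x 10^13 = 91300000000000 A.m^2
2m = 182600000000000 A.m^2
r^3 = 6597^3 = 287104138173
B = (4pi*10^-7) * 182600000000000 / (4*pi * 287104138173) * 1e9
= 229461927.418198 / 3607857005198.1 * 1e9
= 63600.6158 nT

63600.6158


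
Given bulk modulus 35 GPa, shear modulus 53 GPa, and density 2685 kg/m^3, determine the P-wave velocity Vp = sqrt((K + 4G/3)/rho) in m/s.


First compute the effective modulus:
K + 4G/3 = 35e9 + 4*53e9/3 = 105666666666.67 Pa
Then divide by density:
105666666666.67 / 2685 = 39354438.2371 Pa/(kg/m^3)
Take the square root:
Vp = sqrt(39354438.2371) = 6273.31 m/s

6273.31


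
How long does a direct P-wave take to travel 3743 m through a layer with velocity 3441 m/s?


t = x / V
= 3743 / 3441
= 1.0878 s

1.0878


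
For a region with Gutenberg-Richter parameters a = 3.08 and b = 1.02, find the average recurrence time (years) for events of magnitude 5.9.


log10(N) = 3.08 - 1.02*5.9 = -2.938
N = 10^-2.938 = 0.001153
T = 1/N = 1/0.001153 = 866.9619 years

866.9619


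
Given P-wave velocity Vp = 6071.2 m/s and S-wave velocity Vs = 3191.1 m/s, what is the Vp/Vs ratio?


Vp/Vs = 6071.2 / 3191.1
= 1.9025

1.9025


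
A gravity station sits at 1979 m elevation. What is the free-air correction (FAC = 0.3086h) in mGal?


FAC = 0.3086 * h
= 0.3086 * 1979
= 610.7194 mGal

610.7194


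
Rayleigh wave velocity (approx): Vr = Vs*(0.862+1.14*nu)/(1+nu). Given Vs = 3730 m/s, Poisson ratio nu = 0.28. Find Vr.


Numerator factor = 0.862 + 1.14*0.28 = 1.1812
Denominator = 1 + 0.28 = 1.28
Vr = 3730 * 1.1812 / 1.28 = 3442.09 m/s

3442.09


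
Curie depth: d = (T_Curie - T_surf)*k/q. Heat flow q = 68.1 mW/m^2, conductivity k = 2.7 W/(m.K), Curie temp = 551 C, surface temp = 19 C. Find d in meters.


T_Curie - T_surf = 551 - 19 = 532 C
Convert q to W/m^2: 68.1 mW/m^2 = 0.0681 W/m^2
d = 532 * 2.7 / 0.0681 = 21092.51 m

21092.51


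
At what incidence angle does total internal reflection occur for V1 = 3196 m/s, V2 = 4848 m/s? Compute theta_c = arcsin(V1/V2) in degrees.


V1/V2 = 3196/4848 = 0.659241
theta_c = arcsin(0.659241) = 41.242 degrees

41.242


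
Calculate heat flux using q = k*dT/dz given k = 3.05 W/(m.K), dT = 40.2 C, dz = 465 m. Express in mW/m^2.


q = k * dT / dz * 1000
= 3.05 * 40.2 / 465 * 1000
= 0.263677 * 1000
= 263.6774 mW/m^2

263.6774


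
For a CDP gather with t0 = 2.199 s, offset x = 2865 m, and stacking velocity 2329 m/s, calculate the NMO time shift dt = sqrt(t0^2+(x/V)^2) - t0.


x/Vnmo = 2865/2329 = 1.230142
(x/Vnmo)^2 = 1.513249
t0^2 = 4.835601
sqrt(4.835601 + 1.513249) = 2.519692
dt = 2.519692 - 2.199 = 0.320692

0.320692


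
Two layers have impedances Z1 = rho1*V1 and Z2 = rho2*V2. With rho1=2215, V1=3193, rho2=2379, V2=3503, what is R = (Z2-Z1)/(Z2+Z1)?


Z1 = 2215 * 3193 = 7072495
Z2 = 2379 * 3503 = 8333637
R = (8333637 - 7072495) / (8333637 + 7072495) = 1261142 / 15406132 = 0.0819

0.0819


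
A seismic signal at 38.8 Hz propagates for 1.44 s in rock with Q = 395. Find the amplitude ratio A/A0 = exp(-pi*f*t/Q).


pi*f*t/Q = pi*38.8*1.44/395 = 0.444372
A/A0 = exp(-0.444372) = 0.641227

0.641227


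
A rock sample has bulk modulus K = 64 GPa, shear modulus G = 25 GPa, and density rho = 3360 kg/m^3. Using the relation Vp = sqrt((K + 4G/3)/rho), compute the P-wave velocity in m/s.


First compute the effective modulus:
K + 4G/3 = 64e9 + 4*25e9/3 = 97333333333.33 Pa
Then divide by density:
97333333333.33 / 3360 = 28968253.9683 Pa/(kg/m^3)
Take the square root:
Vp = sqrt(28968253.9683) = 5382.22 m/s

5382.22


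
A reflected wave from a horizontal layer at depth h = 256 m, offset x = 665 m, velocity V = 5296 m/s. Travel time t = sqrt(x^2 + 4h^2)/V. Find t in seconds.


x^2 + 4h^2 = 665^2 + 4*256^2 = 442225 + 262144 = 704369
sqrt(704369) = 839.2669
t = 839.2669 / 5296 = 0.1585 s

0.1585


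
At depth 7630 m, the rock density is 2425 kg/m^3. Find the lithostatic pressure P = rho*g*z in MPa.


P = rho * g * z / 1e6
= 2425 * 9.81 * 7630 / 1e6
= 181511977.5 / 1e6
= 181.512 MPa

181.512


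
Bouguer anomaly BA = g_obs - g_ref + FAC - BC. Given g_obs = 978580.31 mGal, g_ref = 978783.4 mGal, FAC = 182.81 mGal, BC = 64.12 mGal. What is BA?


BA = g_obs - g_ref + FAC - BC
= 978580.31 - 978783.4 + 182.81 - 64.12
= -84.4 mGal

-84.4


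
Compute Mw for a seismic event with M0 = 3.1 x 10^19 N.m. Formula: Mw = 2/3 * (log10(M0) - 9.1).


log10(M0) = log10(3.1 x 10^19) = 19.4914
Mw = 2/3 * (19.4914 - 9.1)
= 2/3 * 10.3914
= 6.93

6.93


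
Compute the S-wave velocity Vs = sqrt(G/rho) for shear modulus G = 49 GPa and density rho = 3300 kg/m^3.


Convert G to Pa: G = 49e9 Pa
Compute G/rho = 49e9 / 3300 = 14848484.8485
Vs = sqrt(14848484.8485) = 3853.37 m/s

3853.37


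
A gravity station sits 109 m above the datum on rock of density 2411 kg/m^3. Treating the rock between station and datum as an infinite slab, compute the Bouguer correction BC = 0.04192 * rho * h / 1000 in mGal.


BC = 0.04192 * rho * h / 1000
= 0.04192 * 2411 * 109 / 1000
= 11.0165 mGal

11.0165


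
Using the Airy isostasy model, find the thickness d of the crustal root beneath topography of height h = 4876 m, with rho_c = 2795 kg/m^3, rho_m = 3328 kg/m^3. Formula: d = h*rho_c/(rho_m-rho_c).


rho_m - rho_c = 3328 - 2795 = 533
d = 4876 * 2795 / 533
= 13628420 / 533
= 25569.27 m

25569.27


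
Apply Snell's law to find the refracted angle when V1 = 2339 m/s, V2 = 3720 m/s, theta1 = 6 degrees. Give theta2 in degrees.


sin(theta1) = sin(6 deg) = 0.104528
sin(theta2) = V2/V1 * sin(theta1) = 3720/2339 * 0.104528 = 0.166244
theta2 = arcsin(0.166244) = 9.5695 degrees

9.5695


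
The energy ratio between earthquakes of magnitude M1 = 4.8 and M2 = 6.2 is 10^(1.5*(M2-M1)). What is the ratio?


M2 - M1 = 6.2 - 4.8 = 1.4
1.5 * 1.4 = 2.1
ratio = 10^2.1 = 125.89

125.89


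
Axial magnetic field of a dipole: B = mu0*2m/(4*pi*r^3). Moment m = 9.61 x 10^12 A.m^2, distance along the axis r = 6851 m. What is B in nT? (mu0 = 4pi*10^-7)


m = 9.61 x 10^12 = 9610000000000 A.m^2
2m = 19220000000000 A.m^2
r^3 = 6851^3 = 321559913051
B = (4pi*10^-7) * 19220000000000 / (4*pi * 321559913051) * 1e9
= 24152564.320798 / 4040841042119.98 * 1e9
= 5977.1132 nT

5977.1132


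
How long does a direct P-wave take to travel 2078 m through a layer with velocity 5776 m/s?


t = x / V
= 2078 / 5776
= 0.3598 s

0.3598


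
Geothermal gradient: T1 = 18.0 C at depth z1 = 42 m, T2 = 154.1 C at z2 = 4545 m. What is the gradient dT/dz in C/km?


dT = 154.1 - 18.0 = 136.1 C
dz = 4545 - 42 = 4503 m
gradient = dT/dz * 1000 = 136.1/4503 * 1000 = 30.2243 C/km

30.2243


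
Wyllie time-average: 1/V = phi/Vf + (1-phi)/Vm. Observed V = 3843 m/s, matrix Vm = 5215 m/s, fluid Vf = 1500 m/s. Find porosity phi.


1/V - 1/Vm = 1/3843 - 1/5215 = 6.846e-05
1/Vf - 1/Vm = 1/1500 - 1/5215 = 0.00047491
phi = 6.846e-05 / 0.00047491 = 0.1442

0.1442


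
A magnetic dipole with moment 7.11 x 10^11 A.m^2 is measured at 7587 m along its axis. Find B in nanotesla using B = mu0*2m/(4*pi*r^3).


m = 7.11 x 10^11 = 711000000000 A.m^2
2m = 1422000000000 A.m^2
r^3 = 7587^3 = 436727211003
B = (4pi*10^-7) * 1422000000000 / (4*pi * 436727211003) * 1e9
= 1786937.901362 / 5488075990839.14 * 1e9
= 325.6037 nT

325.6037


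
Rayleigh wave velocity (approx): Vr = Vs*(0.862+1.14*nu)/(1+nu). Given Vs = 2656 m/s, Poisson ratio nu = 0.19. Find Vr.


Numerator factor = 0.862 + 1.14*0.19 = 1.0786
Denominator = 1 + 0.19 = 1.19
Vr = 2656 * 1.0786 / 1.19 = 2407.36 m/s

2407.36
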